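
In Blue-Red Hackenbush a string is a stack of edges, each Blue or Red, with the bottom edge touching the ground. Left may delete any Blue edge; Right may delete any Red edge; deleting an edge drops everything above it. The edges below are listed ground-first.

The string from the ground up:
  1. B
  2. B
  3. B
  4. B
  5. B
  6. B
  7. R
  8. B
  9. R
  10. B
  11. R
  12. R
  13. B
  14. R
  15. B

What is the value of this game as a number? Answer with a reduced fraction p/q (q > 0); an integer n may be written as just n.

B: Left { 0 }, Right { · } — simplest 1
BB: Left { 0; 1 }, Right { · } — simplest 2
BBB: Left { 0; 1; 2 }, Right { · } — simplest 3
BBBB: Left { 0; 1; 2; 3 }, Right { · } — simplest 4
BBBBB: Left { 0; 1; 2; 3; 4 }, Right { · } — simplest 5
BBBBBB: Left { 0; 1; 2; 3; 4; 5 }, Right { · } — simplest 6
BBBBBBR: Left { 0; 1; 2; 3; 4; 5 }, Right { 6 } — simplest 11/2
BBBBBBRB: Left { 0; 1; 2; 3; 4; 5; 11/2 }, Right { 6 } — simplest 23/4
BBBBBBRBR: Left { 0; 1; 2; 3; 4; 5; 11/2 }, Right { 23/4; 6 } — simplest 45/8
BBBBBBRBRB: Left { 0; 1; 2; 3; 4; 5; 11/2; 45/8 }, Right { 23/4; 6 } — simplest 91/16
BBBBBBRBRBR: Left { 0; 1; 2; 3; 4; 5; 11/2; 45/8 }, Right { 91/16; 23/4; 6 } — simplest 181/32
BBBBBBRBRBRR: Left { 0; 1; 2; 3; 4; 5; 11/2; 45/8 }, Right { 181/32; 91/16; 23/4; 6 } — simplest 361/64
BBBBBBRBRBRRB: Left { 0; 1; 2; 3; 4; 5; 11/2; 45/8; 361/64 }, Right { 181/32; 91/16; 23/4; 6 } — simplest 723/128
BBBBBBRBRBRRBR: Left { 0; 1; 2; 3; 4; 5; 11/2; 45/8; 361/64 }, Right { 723/128; 181/32; 91/16; 23/4; 6 } — simplest 1445/256
BBBBBBRBRBRRBRB: Left { 0; 1; 2; 3; 4; 5; 11/2; 45/8; 361/64; 1445/256 }, Right { 723/128; 181/32; 91/16; 23/4; 6 } — simplest 2891/512

2891/512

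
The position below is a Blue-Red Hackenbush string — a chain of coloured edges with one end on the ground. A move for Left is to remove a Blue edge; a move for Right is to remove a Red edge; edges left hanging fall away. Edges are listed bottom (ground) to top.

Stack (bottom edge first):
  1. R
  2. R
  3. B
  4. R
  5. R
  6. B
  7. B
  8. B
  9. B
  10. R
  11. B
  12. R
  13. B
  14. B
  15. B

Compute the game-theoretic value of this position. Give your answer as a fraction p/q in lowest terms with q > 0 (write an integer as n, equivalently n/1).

-14417/8192

step 1: add R to get R; options L={ · } R={ 0 } → -1
step 2: add R to get RR; options L={ · } R={ -1 0 } → -2
step 3: add B to get RRB; options L={ -2 } R={ -1 0 } → -3/2
step 4: add R to get RRBR; options L={ -2 } R={ -3/2 -1 0 } → -7/4
step 5: add R to get RRBRR; options L={ -2 } R={ -7/4 -3/2 -1 0 } → -15/8
step 6: add B to get RRBRRB; options L={ -2 -15/8 } R={ -7/4 -3/2 -1 0 } → -29/16
step 7: add B to get RRBRRBB; options L={ -2 -15/8 -29/16 } R={ -7/4 -3/2 -1 0 } → -57/32
step 8: add B to get RRBRRBBB; options L={ -2 -15/8 -29/16 -57/32 } R={ -7/4 -3/2 -1 0 } → -113/64
step 9: add B to get RRBRRBBBB; options L={ -2 -15/8 -29/16 -57/32 -113/64 } R={ -7/4 -3/2 -1 0 } → -225/128
step 10: add R to get RRBRRBBBBR; options L={ -2 -15/8 -29/16 -57/32 -113/64 } R={ -225/128 -7/4 -3/2 -1 0 } → -451/256
step 11: add B to get RRBRRBBBBRB; options L={ -2 -15/8 -29/16 -57/32 -113/64 -451/256 } R={ -225/128 -7/4 -3/2 -1 0 } → -901/512
step 12: add R to get RRBRRBBBBRBR; options L={ -2 -15/8 -29/16 -57/32 -113/64 -451/256 } R={ -901/512 -225/128 -7/4 -3/2 -1 0 } → -1803/1024
step 13: add B to get RRBRRBBBBRBRB; options L={ -2 -15/8 -29/16 -57/32 -113/64 -451/256 -1803/1024 } R={ -901/512 -225/128 -7/4 -3/2 -1 0 } → -3605/2048
step 14: add B to get RRBRRBBBBRBRBB; options L={ -2 -15/8 -29/16 -57/32 -113/64 -451/256 -1803/1024 -3605/2048 } R={ -901/512 -225/128 -7/4 -3/2 -1 0 } → -7209/4096
step 15: add B to get RRBRRBBBBRBRBBB; options L={ -2 -15/8 -29/16 -57/32 -113/64 -451/256 -1803/1024 -3605/2048 -7209/4096 } R={ -901/512 -225/128 -7/4 -3/2 -1 0 } → -14417/8192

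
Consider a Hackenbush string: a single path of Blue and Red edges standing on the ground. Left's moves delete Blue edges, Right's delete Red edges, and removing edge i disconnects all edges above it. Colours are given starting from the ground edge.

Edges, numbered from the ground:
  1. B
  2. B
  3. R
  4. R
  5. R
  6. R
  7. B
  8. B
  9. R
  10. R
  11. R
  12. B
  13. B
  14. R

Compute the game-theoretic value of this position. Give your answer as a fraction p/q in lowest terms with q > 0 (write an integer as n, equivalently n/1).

4493/4096

Build value(s[:k]) for k = 1..14, string s = B B R R R R B B R R R B B R.
edge 1 of 14 (B): { 0 | ∅ } => 1
edge 2 of 14 (B): { 0,1 | ∅ } => 2
edge 3 of 14 (R): { 0,1 | 2 } => 3/2
edge 4 of 14 (R): { 0,1 | 3/2,2 } => 5/4
edge 5 of 14 (R): { 0,1 | 5/4,3/2,2 } => 9/8
edge 6 of 14 (R): { 0,1 | 9/8,5/4,3/2,2 } => 17/16
edge 7 of 14 (B): { 0,1,17/16 | 9/8,5/4,3/2,2 } => 35/32
edge 8 of 14 (B): { 0,1,17/16,35/32 | 9/8,5/4,3/2,2 } => 71/64
edge 9 of 14 (R): { 0,1,17/16,35/32 | 71/64,9/8,5/4,3/2,2 } => 141/128
edge 10 of 14 (R): { 0,1,17/16,35/32 | 141/128,71/64,9/8,5/4,3/2,2 } => 281/256
edge 11 of 14 (R): { 0,1,17/16,35/32 | 281/256,141/128,71/64,9/8,5/4,3/2,2 } => 561/512
edge 12 of 14 (B): { 0,1,17/16,35/32,561/512 | 281/256,141/128,71/64,9/8,5/4,3/2,2 } => 1123/1024
edge 13 of 14 (B): { 0,1,17/16,35/32,561/512,1123/1024 | 281/256,141/128,71/64,9/8,5/4,3/2,2 } => 2247/2048
edge 14 of 14 (R): { 0,1,17/16,35/32,561/512,1123/1024 | 2247/2048,281/256,141/128,71/64,9/8,5/4,3/2,2 } => 4493/4096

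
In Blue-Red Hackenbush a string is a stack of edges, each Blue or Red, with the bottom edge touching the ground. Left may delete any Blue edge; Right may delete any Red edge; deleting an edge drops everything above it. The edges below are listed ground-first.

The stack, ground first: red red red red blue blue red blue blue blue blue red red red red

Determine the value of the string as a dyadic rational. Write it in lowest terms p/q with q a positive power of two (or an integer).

-6687/2048

Build G(s[:k]) for k = 1..15, string s = red red red red blue blue red blue blue blue blue red red red red.
1 of 15 · r · max L −∞ · min R 0 gives -1
2 of 15 · rr · max L −∞ · min R -1 gives -2
3 of 15 · rrr · max L −∞ · min R -2 gives -3
4 of 15 · rrrr · max L −∞ · min R -3 gives -4
5 of 15 · rrrrb · max L -4 · min R -3 gives -7/2
6 of 15 · rrrrbb · max L -7/2 · min R -3 gives -13/4
7 of 15 · rrrrbbr · max L -7/2 · min R -13/4 gives -27/8
8 of 15 · rrrrbbrb · max L -27/8 · min R -13/4 gives -53/16
9 of 15 · rrrrbbrbb · max L -53/16 · min R -13/4 gives -105/32
10 of 15 · rrrrbbrbbb · max L -105/32 · min R -13/4 gives -209/64
11 of 15 · rrrrbbrbbbb · max L -209/64 · min R -13/4 gives -417/128
12 of 15 · rrrrbbrbbbbr · max L -209/64 · min R -417/128 gives -835/256
13 of 15 · rrrrbbrbbbbrr · max L -209/64 · min R -835/256 gives -1671/512
14 of 15 · rrrrbbrbbbbrrr · max L -209/64 · min R -1671/512 gives -3343/1024
15 of 15 · rrrrbbrbbbbrrrr · max L -209/64 · min R -3343/1024 gives -6687/2048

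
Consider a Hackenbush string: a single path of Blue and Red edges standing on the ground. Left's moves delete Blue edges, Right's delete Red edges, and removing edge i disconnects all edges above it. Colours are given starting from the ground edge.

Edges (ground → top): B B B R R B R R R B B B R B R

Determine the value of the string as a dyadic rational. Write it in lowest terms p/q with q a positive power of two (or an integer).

1 of 15 · B · max L 0 · min R +∞ ⇒ 1
2 of 15 · BB · max L 1 · min R +∞ ⇒ 2
3 of 15 · BBB · max L 2 · min R +∞ ⇒ 3
4 of 15 · BBBR · max L 2 · min R 3 ⇒ 5/2
5 of 15 · BBBRR · max L 2 · min R 5/2 ⇒ 9/4
6 of 15 · BBBRRB · max L 9/4 · min R 5/2 ⇒ 19/8
7 of 15 · BBBRRBR · max L 9/4 · min R 19/8 ⇒ 37/16
8 of 15 · BBBRRBRR · max L 9/4 · min R 37/16 ⇒ 73/32
9 of 15 · BBBRRBRRR · max L 9/4 · min R 73/32 ⇒ 145/64
10 of 15 · BBBRRBRRRB · max L 145/64 · min R 73/32 ⇒ 291/128
11 of 15 · BBBRRBRRRBB · max L 291/128 · min R 73/32 ⇒ 583/256
12 of 15 · BBBRRBRRRBBB · max L 583/256 · min R 73/32 ⇒ 1167/512
13 of 15 · BBBRRBRRRBBBR · max L 583/256 · min R 1167/512 ⇒ 2333/1024
14 of 15 · BBBRRBRRRBBBRB · max L 2333/1024 · min R 1167/512 ⇒ 4667/2048
15 of 15 · BBBRRBRRRBBBRBR · max L 2333/1024 · min R 4667/2048 ⇒ 9333/4096

9333/4096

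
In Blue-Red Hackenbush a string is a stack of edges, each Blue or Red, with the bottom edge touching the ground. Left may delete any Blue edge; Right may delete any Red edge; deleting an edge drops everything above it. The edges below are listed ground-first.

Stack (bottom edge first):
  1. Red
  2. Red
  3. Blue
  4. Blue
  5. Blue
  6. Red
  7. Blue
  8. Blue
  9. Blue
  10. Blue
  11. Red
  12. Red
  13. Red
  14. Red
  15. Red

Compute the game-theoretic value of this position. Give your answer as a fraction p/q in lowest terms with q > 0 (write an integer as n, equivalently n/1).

-9279/8192

G(R) = { ∅ | 0 } ⇒ -1
G(RR) = { ∅ | -1 0 } ⇒ -2
G(RRB) = { -2 | -1 0 } ⇒ -3/2
G(RRBB) = { -2 -3/2 | -1 0 } ⇒ -5/4
G(RRBBB) = { -2 -3/2 -5/4 | -1 0 } ⇒ -9/8
G(RRBBBR) = { -2 -3/2 -5/4 | -9/8 -1 0 } ⇒ -19/16
G(RRBBBRB) = { -2 -3/2 -5/4 -19/16 | -9/8 -1 0 } ⇒ -37/32
G(RRBBBRBB) = { -2 -3/2 -5/4 -19/16 -37/32 | -9/8 -1 0 } ⇒ -73/64
G(RRBBBRBBB) = { -2 -3/2 -5/4 -19/16 -37/32 -73/64 | -9/8 -1 0 } ⇒ -145/128
G(RRBBBRBBBB) = { -2 -3/2 -5/4 -19/16 -37/32 -73/64 -145/128 | -9/8 -1 0 } ⇒ -289/256
G(RRBBBRBBBBR) = { -2 -3/2 -5/4 -19/16 -37/32 -73/64 -145/128 | -289/256 -9/8 -1 0 } ⇒ -579/512
G(RRBBBRBBBBRR) = { -2 -3/2 -5/4 -19/16 -37/32 -73/64 -145/128 | -579/512 -289/256 -9/8 -1 0 } ⇒ -1159/1024
G(RRBBBRBBBBRRR) = { -2 -3/2 -5/4 -19/16 -37/32 -73/64 -145/128 | -1159/1024 -579/512 -289/256 -9/8 -1 0 } ⇒ -2319/2048
G(RRBBBRBBBBRRRR) = { -2 -3/2 -5/4 -19/16 -37/32 -73/64 -145/128 | -2319/2048 -1159/1024 -579/512 -289/256 -9/8 -1 0 } ⇒ -4639/4096
G(RRBBBRBBBBRRRRR) = { -2 -3/2 -5/4 -19/16 -37/32 -73/64 -145/128 | -4639/4096 -2319/2048 -1159/1024 -579/512 -289/256 -9/8 -1 0 } ⇒ -9279/8192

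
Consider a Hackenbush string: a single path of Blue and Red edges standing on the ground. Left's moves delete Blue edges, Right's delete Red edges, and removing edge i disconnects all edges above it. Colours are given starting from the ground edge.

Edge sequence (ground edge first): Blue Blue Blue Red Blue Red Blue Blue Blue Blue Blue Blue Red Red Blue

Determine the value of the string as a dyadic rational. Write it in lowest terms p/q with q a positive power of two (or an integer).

Prefix values for Blue Blue Blue Red Blue Red Blue Blue Blue Blue Blue Blue Red Red Blue via {L|R} + simplicity:
value_1 [B]  L=[0]  R=[(no moves)]  ⇒ 1
value_2 [BB]  L=[0 1]  R=[(no moves)]  ⇒ 2
value_3 [BBB]  L=[0 1 2]  R=[(no moves)]  ⇒ 3
value_4 [BBBR]  L=[0 1 2]  R=[3]  ⇒ 5/2
value_5 [BBBRB]  L=[0 1 2 5/2]  R=[3]  ⇒ 11/4
value_6 [BBBRBR]  L=[0 1 2 5/2]  R=[11/4 3]  ⇒ 21/8
value_7 [BBBRBRB]  L=[0 1 2 5/2 21/8]  R=[11/4 3]  ⇒ 43/16
value_8 [BBBRBRBB]  L=[0 1 2 5/2 21/8 43/16]  R=[11/4 3]  ⇒ 87/32
value_9 [BBBRBRBBB]  L=[0 1 2 5/2 21/8 43/16 87/32]  R=[11/4 3]  ⇒ 175/64
value_10 [BBBRBRBBBB]  L=[0 1 2 5/2 21/8 43/16 87/32 175/64]  R=[11/4 3]  ⇒ 351/128
value_11 [BBBRBRBBBBB]  L=[0 1 2 5/2 21/8 43/16 87/32 175/64 351/128]  R=[11/4 3]  ⇒ 703/256
value_12 [BBBRBRBBBBBB]  L=[0 1 2 5/2 21/8 43/16 87/32 175/64 351/128 703/256]  R=[11/4 3]  ⇒ 1407/512
value_13 [BBBRBRBBBBBBR]  L=[0 1 2 5/2 21/8 43/16 87/32 175/64 351/128 703/256]  R=[1407/512 11/4 3]  ⇒ 2813/1024
value_14 [BBBRBRBBBBBBRR]  L=[0 1 2 5/2 21/8 43/16 87/32 175/64 351/128 703/256]  R=[2813/1024 1407/512 11/4 3]  ⇒ 5625/2048
value_15 [BBBRBRBBBBBBRRB]  L=[0 1 2 5/2 21/8 43/16 87/32 175/64 351/128 703/256 5625/2048]  R=[2813/1024 1407/512 11/4 3]  ⇒ 11251/4096

11251/4096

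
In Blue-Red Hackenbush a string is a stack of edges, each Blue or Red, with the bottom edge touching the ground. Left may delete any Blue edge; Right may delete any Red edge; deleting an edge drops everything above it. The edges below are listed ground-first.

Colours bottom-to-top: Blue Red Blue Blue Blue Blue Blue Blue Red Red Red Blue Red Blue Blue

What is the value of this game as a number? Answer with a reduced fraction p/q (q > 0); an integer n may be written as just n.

16151/16384

edge 1 of 15 (Blue): { 0 | (no moves) } => 1
edge 2 of 15 (Red): { 0 | 1 } => 1/2
edge 3 of 15 (Blue): { 0, 1/2 | 1 } => 3/4
edge 4 of 15 (Blue): { 0, 1/2, 3/4 | 1 } => 7/8
edge 5 of 15 (Blue): { 0, 1/2, 3/4, 7/8 | 1 } => 15/16
edge 6 of 15 (Blue): { 0, 1/2, 3/4, 7/8, 15/16 | 1 } => 31/32
edge 7 of 15 (Blue): { 0, 1/2, 3/4, 7/8, 15/16, 31/32 | 1 } => 63/64
edge 8 of 15 (Blue): { 0, 1/2, 3/4, 7/8, 15/16, 31/32, 63/64 | 1 } => 127/128
edge 9 of 15 (Red): { 0, 1/2, 3/4, 7/8, 15/16, 31/32, 63/64 | 127/128, 1 } => 253/256
edge 10 of 15 (Red): { 0, 1/2, 3/4, 7/8, 15/16, 31/32, 63/64 | 253/256, 127/128, 1 } => 505/512
edge 11 of 15 (Red): { 0, 1/2, 3/4, 7/8, 15/16, 31/32, 63/64 | 505/512, 253/256, 127/128, 1 } => 1009/1024
edge 12 of 15 (Blue): { 0, 1/2, 3/4, 7/8, 15/16, 31/32, 63/64, 1009/1024 | 505/512, 253/256, 127/128, 1 } => 2019/2048
edge 13 of 15 (Red): { 0, 1/2, 3/4, 7/8, 15/16, 31/32, 63/64, 1009/1024 | 2019/2048, 505/512, 253/256, 127/128, 1 } => 4037/4096
edge 14 of 15 (Blue): { 0, 1/2, 3/4, 7/8, 15/16, 31/32, 63/64, 1009/1024, 4037/4096 | 2019/2048, 505/512, 253/256, 127/128, 1 } => 8075/8192
edge 15 of 15 (Blue): { 0, 1/2, 3/4, 7/8, 15/16, 31/32, 63/64, 1009/1024, 4037/4096, 8075/8192 | 2019/2048, 505/512, 253/256, 127/128, 1 } => 16151/16384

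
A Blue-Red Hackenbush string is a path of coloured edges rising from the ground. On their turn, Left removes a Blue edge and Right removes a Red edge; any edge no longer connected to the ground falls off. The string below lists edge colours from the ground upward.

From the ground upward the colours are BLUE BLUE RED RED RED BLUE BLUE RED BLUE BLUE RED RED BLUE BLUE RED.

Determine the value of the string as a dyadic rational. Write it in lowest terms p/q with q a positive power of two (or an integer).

Recurse on prefixes of the 15-edge string BLUE BLUE RED RED RED BLUE BLUE RED BLUE BLUE RED RED BLUE BLUE RED:
step 1: add BLUE to get B; options L={ 0 } R={  } → 1
step 2: add BLUE to get BB; options L={ 0; 1 } R={  } → 2
step 3: add RED to get BBR; options L={ 0; 1 } R={ 2 } → 3/2
step 4: add RED to get BBRR; options L={ 0; 1 } R={ 3/2; 2 } → 5/4
step 5: add RED to get BBRRR; options L={ 0; 1 } R={ 5/4; 3/2; 2 } → 9/8
step 6: add BLUE to get BBRRRB; options L={ 0; 1; 9/8 } R={ 5/4; 3/2; 2 } → 19/16
step 7: add BLUE to get BBRRRBB; options L={ 0; 1; 9/8; 19/16 } R={ 5/4; 3/2; 2 } → 39/32
step 8: add RED to get BBRRRBBR; options L={ 0; 1; 9/8; 19/16 } R={ 39/32; 5/4; 3/2; 2 } → 77/64
step 9: add BLUE to get BBRRRBBRB; options L={ 0; 1; 9/8; 19/16; 77/64 } R={ 39/32; 5/4; 3/2; 2 } → 155/128
step 10: add BLUE to get BBRRRBBRBB; options L={ 0; 1; 9/8; 19/16; 77/64; 155/128 } R={ 39/32; 5/4; 3/2; 2 } → 311/256
step 11: add RED to get BBRRRBBRBBR; options L={ 0; 1; 9/8; 19/16; 77/64; 155/128 } R={ 311/256; 39/32; 5/4; 3/2; 2 } → 621/512
step 12: add RED to get BBRRRBBRBBRR; options L={ 0; 1; 9/8; 19/16; 77/64; 155/128 } R={ 621/512; 311/256; 39/32; 5/4; 3/2; 2 } → 1241/1024
step 13: add BLUE to get BBRRRBBRBBRRB; options L={ 0; 1; 9/8; 19/16; 77/64; 155/128; 1241/1024 } R={ 621/512; 311/256; 39/32; 5/4; 3/2; 2 } → 2483/2048
step 14: add BLUE to get BBRRRBBRBBRRBB; options L={ 0; 1; 9/8; 19/16; 77/64; 155/128; 1241/1024; 2483/2048 } R={ 621/512; 311/256; 39/32; 5/4; 3/2; 2 } → 4967/4096
step 15: add RED to get BBRRRBBRBBRRBBR; options L={ 0; 1; 9/8; 19/16; 77/64; 155/128; 1241/1024; 2483/2048 } R={ 4967/4096; 621/512; 311/256; 39/32; 5/4; 3/2; 2 } → 9933/8192

9933/8192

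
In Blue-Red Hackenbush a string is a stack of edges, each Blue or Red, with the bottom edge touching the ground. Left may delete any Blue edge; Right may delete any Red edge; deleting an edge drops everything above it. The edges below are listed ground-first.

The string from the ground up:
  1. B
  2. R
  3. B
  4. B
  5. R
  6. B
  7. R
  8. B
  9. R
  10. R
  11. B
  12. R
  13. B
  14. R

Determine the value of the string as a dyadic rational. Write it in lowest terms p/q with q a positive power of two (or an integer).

g(B) = { 0 | — } → 1
g(BR) = { 0 | 1 } → 1/2
g(BRB) = { 0; 1/2 | 1 } → 3/4
g(BRBB) = { 0; 1/2; 3/4 | 1 } → 7/8
g(BRBBR) = { 0; 1/2; 3/4 | 7/8; 1 } → 13/16
g(BRBBRB) = { 0; 1/2; 3/4; 13/16 | 7/8; 1 } → 27/32
g(BRBBRBR) = { 0; 1/2; 3/4; 13/16 | 27/32; 7/8; 1 } → 53/64
g(BRBBRBRB) = { 0; 1/2; 3/4; 13/16; 53/64 | 27/32; 7/8; 1 } → 107/128
g(BRBBRBRBR) = { 0; 1/2; 3/4; 13/16; 53/64 | 107/128; 27/32; 7/8; 1 } → 213/256
g(BRBBRBRBRR) = { 0; 1/2; 3/4; 13/16; 53/64 | 213/256; 107/128; 27/32; 7/8; 1 } → 425/512
g(BRBBRBRBRRB) = { 0; 1/2; 3/4; 13/16; 53/64; 425/512 | 213/256; 107/128; 27/32; 7/8; 1 } → 851/1024
g(BRBBRBRBRRBR) = { 0; 1/2; 3/4; 13/16; 53/64; 425/512 | 851/1024; 213/256; 107/128; 27/32; 7/8; 1 } → 1701/2048
g(BRBBRBRBRRBRB) = { 0; 1/2; 3/4; 13/16; 53/64; 425/512; 1701/2048 | 851/1024; 213/256; 107/128; 27/32; 7/8; 1 } → 3403/4096
g(BRBBRBRBRRBRBR) = { 0; 1/2; 3/4; 13/16; 53/64; 425/512; 1701/2048 | 3403/4096; 851/1024; 213/256; 107/128; 27/32; 7/8; 1 } → 6805/8192

6805/8192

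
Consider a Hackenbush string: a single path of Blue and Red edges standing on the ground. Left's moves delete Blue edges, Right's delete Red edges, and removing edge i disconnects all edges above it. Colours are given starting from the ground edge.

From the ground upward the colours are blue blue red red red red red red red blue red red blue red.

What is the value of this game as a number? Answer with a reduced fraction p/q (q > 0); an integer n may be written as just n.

edge 1 of 14 (blue): { 0 | ∅ } so 1
edge 2 of 14 (blue): { 0, 1 | ∅ } so 2
edge 3 of 14 (red): { 0, 1 | 2 } so 3/2
edge 4 of 14 (red): { 0, 1 | 3/2, 2 } so 5/4
edge 5 of 14 (red): { 0, 1 | 5/4, 3/2, 2 } so 9/8
edge 6 of 14 (red): { 0, 1 | 9/8, 5/4, 3/2, 2 } so 17/16
edge 7 of 14 (red): { 0, 1 | 17/16, 9/8, 5/4, 3/2, 2 } so 33/32
edge 8 of 14 (red): { 0, 1 | 33/32, 17/16, 9/8, 5/4, 3/2, 2 } so 65/64
edge 9 of 14 (red): { 0, 1 | 65/64, 33/32, 17/16, 9/8, 5/4, 3/2, 2 } so 129/128
edge 10 of 14 (blue): { 0, 1, 129/128 | 65/64, 33/32, 17/16, 9/8, 5/4, 3/2, 2 } so 259/256
edge 11 of 14 (red): { 0, 1, 129/128 | 259/256, 65/64, 33/32, 17/16, 9/8, 5/4, 3/2, 2 } so 517/512
edge 12 of 14 (red): { 0, 1, 129/128 | 517/512, 259/256, 65/64, 33/32, 17/16, 9/8, 5/4, 3/2, 2 } so 1033/1024
edge 13 of 14 (blue): { 0, 1, 129/128, 1033/1024 | 517/512, 259/256, 65/64, 33/32, 17/16, 9/8, 5/4, 3/2, 2 } so 2067/2048
edge 14 of 14 (red): { 0, 1, 129/128, 1033/1024 | 2067/2048, 517/512, 259/256, 65/64, 33/32, 17/16, 9/8, 5/4, 3/2, 2 } so 4133/4096

4133/4096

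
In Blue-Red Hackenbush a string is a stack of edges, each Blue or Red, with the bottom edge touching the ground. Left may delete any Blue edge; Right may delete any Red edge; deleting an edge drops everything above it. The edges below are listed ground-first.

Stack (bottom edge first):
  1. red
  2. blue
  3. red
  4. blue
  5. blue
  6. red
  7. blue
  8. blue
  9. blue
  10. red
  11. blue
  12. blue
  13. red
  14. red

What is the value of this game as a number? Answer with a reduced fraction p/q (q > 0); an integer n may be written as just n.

-4647/8192

step 1: add red to get r; options L={  } R={ 0 } → -1
step 2: add blue to get rb; options L={ -1 } R={ 0 } → -1/2
step 3: add red to get rbr; options L={ -1 } R={ -1/2; 0 } → -3/4
step 4: add blue to get rbrb; options L={ -1; -3/4 } R={ -1/2; 0 } → -5/8
step 5: add blue to get rbrbb; options L={ -1; -3/4; -5/8 } R={ -1/2; 0 } → -9/16
step 6: add red to get rbrbbr; options L={ -1; -3/4; -5/8 } R={ -9/16; -1/2; 0 } → -19/32
step 7: add blue to get rbrbbrb; options L={ -1; -3/4; -5/8; -19/32 } R={ -9/16; -1/2; 0 } → -37/64
step 8: add blue to get rbrbbrbb; options L={ -1; -3/4; -5/8; -19/32; -37/64 } R={ -9/16; -1/2; 0 } → -73/128
step 9: add blue to get rbrbbrbbb; options L={ -1; -3/4; -5/8; -19/32; -37/64; -73/128 } R={ -9/16; -1/2; 0 } → -145/256
step 10: add red to get rbrbbrbbbr; options L={ -1; -3/4; -5/8; -19/32; -37/64; -73/128 } R={ -145/256; -9/16; -1/2; 0 } → -291/512
step 11: add blue to get rbrbbrbbbrb; options L={ -1; -3/4; -5/8; -19/32; -37/64; -73/128; -291/512 } R={ -145/256; -9/16; -1/2; 0 } → -581/1024
step 12: add blue to get rbrbbrbbbrbb; options L={ -1; -3/4; -5/8; -19/32; -37/64; -73/128; -291/512; -581/1024 } R={ -145/256; -9/16; -1/2; 0 } → -1161/2048
step 13: add red to get rbrbbrbbbrbbr; options L={ -1; -3/4; -5/8; -19/32; -37/64; -73/128; -291/512; -581/1024 } R={ -1161/2048; -145/256; -9/16; -1/2; 0 } → -2323/4096
step 14: add red to get rbrbbrbbbrbbrr; options L={ -1; -3/4; -5/8; -19/32; -37/64; -73/128; -291/512; -581/1024 } R={ -2323/4096; -1161/2048; -145/256; -9/16; -1/2; 0 } → -4647/8192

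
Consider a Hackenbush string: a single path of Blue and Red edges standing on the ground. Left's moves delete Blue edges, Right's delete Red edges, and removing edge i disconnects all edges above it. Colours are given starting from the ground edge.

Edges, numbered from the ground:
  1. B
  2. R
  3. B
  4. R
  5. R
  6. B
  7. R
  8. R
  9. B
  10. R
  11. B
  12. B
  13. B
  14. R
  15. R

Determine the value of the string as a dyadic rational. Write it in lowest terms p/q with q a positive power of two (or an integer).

Build G(s[:k]) for k = 1..15, string s = B R B R R B R R B R B B B R R.
G(B) = { 0 | — } → 1
G(BR) = { 0 | 1 } → 1/2
G(BRB) = { 0,1/2 | 1 } → 3/4
G(BRBR) = { 0,1/2 | 3/4,1 } → 5/8
G(BRBRR) = { 0,1/2 | 5/8,3/4,1 } → 9/16
G(BRBRRB) = { 0,1/2,9/16 | 5/8,3/4,1 } → 19/32
G(BRBRRBR) = { 0,1/2,9/16 | 19/32,5/8,3/4,1 } → 37/64
G(BRBRRBRR) = { 0,1/2,9/16 | 37/64,19/32,5/8,3/4,1 } → 73/128
G(BRBRRBRRB) = { 0,1/2,9/16,73/128 | 37/64,19/32,5/8,3/4,1 } → 147/256
G(BRBRRBRRBR) = { 0,1/2,9/16,73/128 | 147/256,37/64,19/32,5/8,3/4,1 } → 293/512
G(BRBRRBRRBRB) = { 0,1/2,9/16,73/128,293/512 | 147/256,37/64,19/32,5/8,3/4,1 } → 587/1024
G(BRBRRBRRBRBB) = { 0,1/2,9/16,73/128,293/512,587/1024 | 147/256,37/64,19/32,5/8,3/4,1 } → 1175/2048
G(BRBRRBRRBRBBB) = { 0,1/2,9/16,73/128,293/512,587/1024,1175/2048 | 147/256,37/64,19/32,5/8,3/4,1 } → 2351/4096
G(BRBRRBRRBRBBBR) = { 0,1/2,9/16,73/128,293/512,587/1024,1175/2048 | 2351/4096,147/256,37/64,19/32,5/8,3/4,1 } → 4701/8192
G(BRBRRBRRBRBBBRR) = { 0,1/2,9/16,73/128,293/512,587/1024,1175/2048 | 4701/8192,2351/4096,147/256,37/64,19/32,5/8,3/4,1 } → 9401/16384

9401/16384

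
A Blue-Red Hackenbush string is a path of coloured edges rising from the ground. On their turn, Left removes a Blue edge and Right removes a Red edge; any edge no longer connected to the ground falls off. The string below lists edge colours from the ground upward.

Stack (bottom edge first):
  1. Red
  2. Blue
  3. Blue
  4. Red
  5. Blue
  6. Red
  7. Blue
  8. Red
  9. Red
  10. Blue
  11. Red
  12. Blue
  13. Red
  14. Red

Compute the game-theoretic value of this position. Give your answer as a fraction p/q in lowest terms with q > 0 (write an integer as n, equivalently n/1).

-2775/8192

Recurse on prefixes of the 14-edge string Red Blue Blue Red Blue Red Blue Red Red Blue Red Blue Red Red:
R: Left { (no moves) }, Right { 0 } → simplest -1
RB: Left { -1 }, Right { 0 } → simplest -1/2
RBB: Left { -1; -1/2 }, Right { 0 } → simplest -1/4
RBBR: Left { -1; -1/2 }, Right { -1/4; 0 } → simplest -3/8
RBBRB: Left { -1; -1/2; -3/8 }, Right { -1/4; 0 } → simplest -5/16
RBBRBR: Left { -1; -1/2; -3/8 }, Right { -5/16; -1/4; 0 } → simplest -11/32
RBBRBRB: Left { -1; -1/2; -3/8; -11/32 }, Right { -5/16; -1/4; 0 } → simplest -21/64
RBBRBRBR: Left { -1; -1/2; -3/8; -11/32 }, Right { -21/64; -5/16; -1/4; 0 } → simplest -43/128
RBBRBRBRR: Left { -1; -1/2; -3/8; -11/32 }, Right { -43/128; -21/64; -5/16; -1/4; 0 } → simplest -87/256
RBBRBRBRRB: Left { -1; -1/2; -3/8; -11/32; -87/256 }, Right { -43/128; -21/64; -5/16; -1/4; 0 } → simplest -173/512
RBBRBRBRRBR: Left { -1; -1/2; -3/8; -11/32; -87/256 }, Right { -173/512; -43/128; -21/64; -5/16; -1/4; 0 } → simplest -347/1024
RBBRBRBRRBRB: Left { -1; -1/2; -3/8; -11/32; -87/256; -347/1024 }, Right { -173/512; -43/128; -21/64; -5/16; -1/4; 0 } → simplest -693/2048
RBBRBRBRRBRBR: Left { -1; -1/2; -3/8; -11/32; -87/256; -347/1024 }, Right { -693/2048; -173/512; -43/128; -21/64; -5/16; -1/4; 0 } → simplest -1387/4096
RBBRBRBRRBRBRR: Left { -1; -1/2; -3/8; -11/32; -87/256; -347/1024 }, Right { -1387/4096; -693/2048; -173/512; -43/128; -21/64; -5/16; -1/4; 0 } → simplest -2775/8192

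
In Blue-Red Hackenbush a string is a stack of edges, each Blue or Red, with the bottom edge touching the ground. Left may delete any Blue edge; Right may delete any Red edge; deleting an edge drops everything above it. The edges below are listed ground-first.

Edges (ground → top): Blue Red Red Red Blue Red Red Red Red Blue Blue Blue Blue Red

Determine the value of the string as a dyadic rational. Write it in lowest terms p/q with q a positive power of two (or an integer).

1085/8192

edge 1 of 14 (Blue): { 0 | — } → 1
edge 2 of 14 (Red): { 0 | 1 } → 1/2
edge 3 of 14 (Red): { 0 | 1/2,1 } → 1/4
edge 4 of 14 (Red): { 0 | 1/4,1/2,1 } → 1/8
edge 5 of 14 (Blue): { 0,1/8 | 1/4,1/2,1 } → 3/16
edge 6 of 14 (Red): { 0,1/8 | 3/16,1/4,1/2,1 } → 5/32
edge 7 of 14 (Red): { 0,1/8 | 5/32,3/16,1/4,1/2,1 } → 9/64
edge 8 of 14 (Red): { 0,1/8 | 9/64,5/32,3/16,1/4,1/2,1 } → 17/128
edge 9 of 14 (Red): { 0,1/8 | 17/128,9/64,5/32,3/16,1/4,1/2,1 } → 33/256
edge 10 of 14 (Blue): { 0,1/8,33/256 | 17/128,9/64,5/32,3/16,1/4,1/2,1 } → 67/512
edge 11 of 14 (Blue): { 0,1/8,33/256,67/512 | 17/128,9/64,5/32,3/16,1/4,1/2,1 } → 135/1024
edge 12 of 14 (Blue): { 0,1/8,33/256,67/512,135/1024 | 17/128,9/64,5/32,3/16,1/4,1/2,1 } → 271/2048
edge 13 of 14 (Blue): { 0,1/8,33/256,67/512,135/1024,271/2048 | 17/128,9/64,5/32,3/16,1/4,1/2,1 } → 543/4096
edge 14 of 14 (Red): { 0,1/8,33/256,67/512,135/1024,271/2048 | 543/4096,17/128,9/64,5/32,3/16,1/4,1/2,1 } → 1085/8192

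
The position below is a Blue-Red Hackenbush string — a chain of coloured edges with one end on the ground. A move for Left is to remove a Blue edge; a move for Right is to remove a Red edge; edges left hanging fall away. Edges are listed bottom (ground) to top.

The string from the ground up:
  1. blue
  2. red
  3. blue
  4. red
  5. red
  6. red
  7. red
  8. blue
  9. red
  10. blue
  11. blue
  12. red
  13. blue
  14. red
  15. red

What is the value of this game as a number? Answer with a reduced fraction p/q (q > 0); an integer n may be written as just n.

Prefix values for blue red blue red red red red blue red blue blue red blue red red via {L|R} + simplicity:
value(b) = { 0 |  } -> 1
value(br) = { 0 | 1 } -> 1/2
value(brb) = { 0, 1/2 | 1 } -> 3/4
value(brbr) = { 0, 1/2 | 3/4, 1 } -> 5/8
value(brbrr) = { 0, 1/2 | 5/8, 3/4, 1 } -> 9/16
value(brbrrr) = { 0, 1/2 | 9/16, 5/8, 3/4, 1 } -> 17/32
value(brbrrrr) = { 0, 1/2 | 17/32, 9/16, 5/8, 3/4, 1 } -> 33/64
value(brbrrrrb) = { 0, 1/2, 33/64 | 17/32, 9/16, 5/8, 3/4, 1 } -> 67/128
value(brbrrrrbr) = { 0, 1/2, 33/64 | 67/128, 17/32, 9/16, 5/8, 3/4, 1 } -> 133/256
value(brbrrrrbrb) = { 0, 1/2, 33/64, 133/256 | 67/128, 17/32, 9/16, 5/8, 3/4, 1 } -> 267/512
value(brbrrrrbrbb) = { 0, 1/2, 33/64, 133/256, 267/512 | 67/128, 17/32, 9/16, 5/8, 3/4, 1 } -> 535/1024
value(brbrrrrbrbbr) = { 0, 1/2, 33/64, 133/256, 267/512 | 535/1024, 67/128, 17/32, 9/16, 5/8, 3/4, 1 } -> 1069/2048
value(brbrrrrbrbbrb) = { 0, 1/2, 33/64, 133/256, 267/512, 1069/2048 | 535/1024, 67/128, 17/32, 9/16, 5/8, 3/4, 1 } -> 2139/4096
value(brbrrrrbrbbrbr) = { 0, 1/2, 33/64, 133/256, 267/512, 1069/2048 | 2139/4096, 535/1024, 67/128, 17/32, 9/16, 5/8, 3/4, 1 } -> 4277/8192
value(brbrrrrbrbbrbrr) = { 0, 1/2, 33/64, 133/256, 267/512, 1069/2048 | 4277/8192, 2139/4096, 535/1024, 67/128, 17/32, 9/16, 5/8, 3/4, 1 } -> 8553/16384

8553/16384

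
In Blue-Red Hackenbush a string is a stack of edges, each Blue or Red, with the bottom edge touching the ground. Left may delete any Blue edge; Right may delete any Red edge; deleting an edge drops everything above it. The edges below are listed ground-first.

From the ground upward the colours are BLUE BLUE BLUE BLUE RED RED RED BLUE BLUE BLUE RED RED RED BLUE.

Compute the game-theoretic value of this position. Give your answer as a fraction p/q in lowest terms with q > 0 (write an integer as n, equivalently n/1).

Prefix values for BLUE BLUE BLUE BLUE RED RED RED BLUE BLUE BLUE RED RED RED BLUE via {L|R} + simplicity:
edge 1 of 14 (BLUE): { 0 |  } ⇒ 1
edge 2 of 14 (BLUE): { 0; 1 |  } ⇒ 2
edge 3 of 14 (BLUE): { 0; 1; 2 |  } ⇒ 3
edge 4 of 14 (BLUE): { 0; 1; 2; 3 |  } ⇒ 4
edge 5 of 14 (RED): { 0; 1; 2; 3 | 4 } ⇒ 7/2
edge 6 of 14 (RED): { 0; 1; 2; 3 | 7/2; 4 } ⇒ 13/4
edge 7 of 14 (RED): { 0; 1; 2; 3 | 13/4; 7/2; 4 } ⇒ 25/8
edge 8 of 14 (BLUE): { 0; 1; 2; 3; 25/8 | 13/4; 7/2; 4 } ⇒ 51/16
edge 9 of 14 (BLUE): { 0; 1; 2; 3; 25/8; 51/16 | 13/4; 7/2; 4 } ⇒ 103/32
edge 10 of 14 (BLUE): { 0; 1; 2; 3; 25/8; 51/16; 103/32 | 13/4; 7/2; 4 } ⇒ 207/64
edge 11 of 14 (RED): { 0; 1; 2; 3; 25/8; 51/16; 103/32 | 207/64; 13/4; 7/2; 4 } ⇒ 413/128
edge 12 of 14 (RED): { 0; 1; 2; 3; 25/8; 51/16; 103/32 | 413/128; 207/64; 13/4; 7/2; 4 } ⇒ 825/256
edge 13 of 14 (RED): { 0; 1; 2; 3; 25/8; 51/16; 103/32 | 825/256; 413/128; 207/64; 13/4; 7/2; 4 } ⇒ 1649/512
edge 14 of 14 (BLUE): { 0; 1; 2; 3; 25/8; 51/16; 103/32; 1649/512 | 825/256; 413/128; 207/64; 13/4; 7/2; 4 } ⇒ 3299/1024

3299/1024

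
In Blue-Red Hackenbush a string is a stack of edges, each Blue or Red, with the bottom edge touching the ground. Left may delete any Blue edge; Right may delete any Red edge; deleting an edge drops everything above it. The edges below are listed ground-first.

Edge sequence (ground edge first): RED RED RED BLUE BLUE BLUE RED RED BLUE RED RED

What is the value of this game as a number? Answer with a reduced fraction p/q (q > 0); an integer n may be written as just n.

-567/256

Prefix values for RED RED RED BLUE BLUE BLUE RED RED BLUE RED RED via {L|R} + simplicity:
edge 1 of 11 (RED): { ∅ | 0 } so -1
edge 2 of 11 (RED): { ∅ | -1, 0 } so -2
edge 3 of 11 (RED): { ∅ | -2, -1, 0 } so -3
edge 4 of 11 (BLUE): { -3 | -2, -1, 0 } so -5/2
edge 5 of 11 (BLUE): { -3, -5/2 | -2, -1, 0 } so -9/4
edge 6 of 11 (BLUE): { -3, -5/2, -9/4 | -2, -1, 0 } so -17/8
edge 7 of 11 (RED): { -3, -5/2, -9/4 | -17/8, -2, -1, 0 } so -35/16
edge 8 of 11 (RED): { -3, -5/2, -9/4 | -35/16, -17/8, -2, -1, 0 } so -71/32
edge 9 of 11 (BLUE): { -3, -5/2, -9/4, -71/32 | -35/16, -17/8, -2, -1, 0 } so -141/64
edge 10 of 11 (RED): { -3, -5/2, -9/4, -71/32 | -141/64, -35/16, -17/8, -2, -1, 0 } so -283/128
edge 11 of 11 (RED): { -3, -5/2, -9/4, -71/32 | -283/128, -141/64, -35/16, -17/8, -2, -1, 0 } so -567/256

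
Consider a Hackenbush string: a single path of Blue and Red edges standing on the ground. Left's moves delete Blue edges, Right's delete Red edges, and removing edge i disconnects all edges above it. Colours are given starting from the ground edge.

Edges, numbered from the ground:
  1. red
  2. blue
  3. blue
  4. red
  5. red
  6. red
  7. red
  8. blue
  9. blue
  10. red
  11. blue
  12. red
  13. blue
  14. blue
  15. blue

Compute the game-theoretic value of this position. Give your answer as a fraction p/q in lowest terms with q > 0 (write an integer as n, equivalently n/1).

r: Left { (no moves) }, Right { 0 } ⇒ simplest -1
rb: Left { -1 }, Right { 0 } ⇒ simplest -1/2
rbb: Left { -1,-1/2 }, Right { 0 } ⇒ simplest -1/4
rbbr: Left { -1,-1/2 }, Right { -1/4,0 } ⇒ simplest -3/8
rbbrr: Left { -1,-1/2 }, Right { -3/8,-1/4,0 } ⇒ simplest -7/16
rbbrrr: Left { -1,-1/2 }, Right { -7/16,-3/8,-1/4,0 } ⇒ simplest -15/32
rbbrrrr: Left { -1,-1/2 }, Right { -15/32,-7/16,-3/8,-1/4,0 } ⇒ simplest -31/64
rbbrrrrb: Left { -1,-1/2,-31/64 }, Right { -15/32,-7/16,-3/8,-1/4,0 } ⇒ simplest -61/128
rbbrrrrbb: Left { -1,-1/2,-31/64,-61/128 }, Right { -15/32,-7/16,-3/8,-1/4,0 } ⇒ simplest -121/256
rbbrrrrbbr: Left { -1,-1/2,-31/64,-61/128 }, Right { -121/256,-15/32,-7/16,-3/8,-1/4,0 } ⇒ simplest -243/512
rbbrrrrbbrb: Left { -1,-1/2,-31/64,-61/128,-243/512 }, Right { -121/256,-15/32,-7/16,-3/8,-1/4,0 } ⇒ simplest -485/1024
rbbrrrrbbrbr: Left { -1,-1/2,-31/64,-61/128,-243/512 }, Right { -485/1024,-121/256,-15/32,-7/16,-3/8,-1/4,0 } ⇒ simplest -971/2048
rbbrrrrbbrbrb: Left { -1,-1/2,-31/64,-61/128,-243/512,-971/2048 }, Right { -485/1024,-121/256,-15/32,-7/16,-3/8,-1/4,0 } ⇒ simplest -1941/4096
rbbrrrrbbrbrbb: Left { -1,-1/2,-31/64,-61/128,-243/512,-971/2048,-1941/4096 }, Right { -485/1024,-121/256,-15/32,-7/16,-3/8,-1/4,0 } ⇒ simplest -3881/8192
rbbrrrrbbrbrbbb: Left { -1,-1/2,-31/64,-61/128,-243/512,-971/2048,-1941/4096,-3881/8192 }, Right { -485/1024,-121/256,-15/32,-7/16,-3/8,-1/4,0 } ⇒ simplest -7761/16384

-7761/16384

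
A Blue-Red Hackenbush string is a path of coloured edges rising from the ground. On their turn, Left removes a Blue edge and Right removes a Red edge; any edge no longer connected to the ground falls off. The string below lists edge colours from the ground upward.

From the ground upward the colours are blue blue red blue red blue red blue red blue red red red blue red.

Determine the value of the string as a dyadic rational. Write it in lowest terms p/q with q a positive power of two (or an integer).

13637/8192

Recurse on prefixes of the 15-edge string blue blue red blue red blue red blue red blue red red red blue red:
val(b) = { 0 | (no moves) } so 1
val(bb) = { 0, 1 | (no moves) } so 2
val(bbr) = { 0, 1 | 2 } so 3/2
val(bbrb) = { 0, 1, 3/2 | 2 } so 7/4
val(bbrbr) = { 0, 1, 3/2 | 7/4, 2 } so 13/8
val(bbrbrb) = { 0, 1, 3/2, 13/8 | 7/4, 2 } so 27/16
val(bbrbrbr) = { 0, 1, 3/2, 13/8 | 27/16, 7/4, 2 } so 53/32
val(bbrbrbrb) = { 0, 1, 3/2, 13/8, 53/32 | 27/16, 7/4, 2 } so 107/64
val(bbrbrbrbr) = { 0, 1, 3/2, 13/8, 53/32 | 107/64, 27/16, 7/4, 2 } so 213/128
val(bbrbrbrbrb) = { 0, 1, 3/2, 13/8, 53/32, 213/128 | 107/64, 27/16, 7/4, 2 } so 427/256
val(bbrbrbrbrbr) = { 0, 1, 3/2, 13/8, 53/32, 213/128 | 427/256, 107/64, 27/16, 7/4, 2 } so 853/512
val(bbrbrbrbrbrr) = { 0, 1, 3/2, 13/8, 53/32, 213/128 | 853/512, 427/256, 107/64, 27/16, 7/4, 2 } so 1705/1024
val(bbrbrbrbrbrrr) = { 0, 1, 3/2, 13/8, 53/32, 213/128 | 1705/1024, 853/512, 427/256, 107/64, 27/16, 7/4, 2 } so 3409/2048
val(bbrbrbrbrbrrrb) = { 0, 1, 3/2, 13/8, 53/32, 213/128, 3409/2048 | 1705/1024, 853/512, 427/256, 107/64, 27/16, 7/4, 2 } so 6819/4096
val(bbrbrbrbrbrrrbr) = { 0, 1, 3/2, 13/8, 53/32, 213/128, 3409/2048 | 6819/4096, 1705/1024, 853/512, 427/256, 107/64, 27/16, 7/4, 2 } so 13637/8192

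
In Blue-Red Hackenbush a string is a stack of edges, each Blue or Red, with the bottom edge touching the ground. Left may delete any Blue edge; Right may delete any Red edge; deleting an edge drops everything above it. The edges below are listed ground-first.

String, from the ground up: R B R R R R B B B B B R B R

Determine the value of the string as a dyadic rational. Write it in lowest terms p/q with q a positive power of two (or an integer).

g_1 [R]  L=[·]  R=[0]  => -1
g_2 [RB]  L=[-1]  R=[0]  => -1/2
g_3 [RBR]  L=[-1]  R=[-1/2,0]  => -3/4
g_4 [RBRR]  L=[-1]  R=[-3/4,-1/2,0]  => -7/8
g_5 [RBRRR]  L=[-1]  R=[-7/8,-3/4,-1/2,0]  => -15/16
g_6 [RBRRRR]  L=[-1]  R=[-15/16,-7/8,-3/4,-1/2,0]  => -31/32
g_7 [RBRRRRB]  L=[-1,-31/32]  R=[-15/16,-7/8,-3/4,-1/2,0]  => -61/64
g_8 [RBRRRRBB]  L=[-1,-31/32,-61/64]  R=[-15/16,-7/8,-3/4,-1/2,0]  => -121/128
g_9 [RBRRRRBBB]  L=[-1,-31/32,-61/64,-121/128]  R=[-15/16,-7/8,-3/4,-1/2,0]  => -241/256
g_10 [RBRRRRBBBB]  L=[-1,-31/32,-61/64,-121/128,-241/256]  R=[-15/16,-7/8,-3/4,-1/2,0]  => -481/512
g_11 [RBRRRRBBBBB]  L=[-1,-31/32,-61/64,-121/128,-241/256,-481/512]  R=[-15/16,-7/8,-3/4,-1/2,0]  => -961/1024
g_12 [RBRRRRBBBBBR]  L=[-1,-31/32,-61/64,-121/128,-241/256,-481/512]  R=[-961/1024,-15/16,-7/8,-3/4,-1/2,0]  => -1923/2048
g_13 [RBRRRRBBBBBRB]  L=[-1,-31/32,-61/64,-121/128,-241/256,-481/512,-1923/2048]  R=[-961/1024,-15/16,-7/8,-3/4,-1/2,0]  => -3845/4096
g_14 [RBRRRRBBBBBRBR]  L=[-1,-31/32,-61/64,-121/128,-241/256,-481/512,-1923/2048]  R=[-3845/4096,-961/1024,-15/16,-7/8,-3/4,-1/2,0]  => -7691/8192

-7691/8192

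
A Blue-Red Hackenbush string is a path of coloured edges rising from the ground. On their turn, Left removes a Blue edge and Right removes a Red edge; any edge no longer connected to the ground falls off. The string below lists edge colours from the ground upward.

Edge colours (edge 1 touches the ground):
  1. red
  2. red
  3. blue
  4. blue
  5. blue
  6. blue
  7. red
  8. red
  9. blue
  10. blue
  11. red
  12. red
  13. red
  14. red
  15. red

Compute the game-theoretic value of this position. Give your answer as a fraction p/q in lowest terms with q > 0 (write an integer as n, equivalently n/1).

-9023/8192

Recurse on prefixes of the 15-edge string red red blue blue blue blue red red blue blue red red red red red:
value_1 [r]  L=[none]  R=[0]  ⇒ -1
value_2 [rr]  L=[none]  R=[-1; 0]  ⇒ -2
value_3 [rrb]  L=[-2]  R=[-1; 0]  ⇒ -3/2
value_4 [rrbb]  L=[-2; -3/2]  R=[-1; 0]  ⇒ -5/4
value_5 [rrbbb]  L=[-2; -3/2; -5/4]  R=[-1; 0]  ⇒ -9/8
value_6 [rrbbbb]  L=[-2; -3/2; -5/4; -9/8]  R=[-1; 0]  ⇒ -17/16
value_7 [rrbbbbr]  L=[-2; -3/2; -5/4; -9/8]  R=[-17/16; -1; 0]  ⇒ -35/32
value_8 [rrbbbbrr]  L=[-2; -3/2; -5/4; -9/8]  R=[-35/32; -17/16; -1; 0]  ⇒ -71/64
value_9 [rrbbbbrrb]  L=[-2; -3/2; -5/4; -9/8; -71/64]  R=[-35/32; -17/16; -1; 0]  ⇒ -141/128
value_10 [rrbbbbrrbb]  L=[-2; -3/2; -5/4; -9/8; -71/64; -141/128]  R=[-35/32; -17/16; -1; 0]  ⇒ -281/256
value_11 [rrbbbbrrbbr]  L=[-2; -3/2; -5/4; -9/8; -71/64; -141/128]  R=[-281/256; -35/32; -17/16; -1; 0]  ⇒ -563/512
value_12 [rrbbbbrrbbrr]  L=[-2; -3/2; -5/4; -9/8; -71/64; -141/128]  R=[-563/512; -281/256; -35/32; -17/16; -1; 0]  ⇒ -1127/1024
value_13 [rrbbbbrrbbrrr]  L=[-2; -3/2; -5/4; -9/8; -71/64; -141/128]  R=[-1127/1024; -563/512; -281/256; -35/32; -17/16; -1; 0]  ⇒ -2255/2048
value_14 [rrbbbbrrbbrrrr]  L=[-2; -3/2; -5/4; -9/8; -71/64; -141/128]  R=[-2255/2048; -1127/1024; -563/512; -281/256; -35/32; -17/16; -1; 0]  ⇒ -4511/4096
value_15 [rrbbbbrrbbrrrrr]  L=[-2; -3/2; -5/4; -9/8; -71/64; -141/128]  R=[-4511/4096; -2255/2048; -1127/1024; -563/512; -281/256; -35/32; -17/16; -1; 0]  ⇒ -9023/8192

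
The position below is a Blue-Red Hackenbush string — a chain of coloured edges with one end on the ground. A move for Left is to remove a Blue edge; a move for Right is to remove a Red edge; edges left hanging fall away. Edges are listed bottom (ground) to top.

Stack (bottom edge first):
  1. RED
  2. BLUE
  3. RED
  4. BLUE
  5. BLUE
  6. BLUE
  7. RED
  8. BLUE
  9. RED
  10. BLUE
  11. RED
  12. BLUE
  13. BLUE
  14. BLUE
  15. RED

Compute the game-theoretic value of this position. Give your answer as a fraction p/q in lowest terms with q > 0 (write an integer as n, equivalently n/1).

val(R) = { — | 0 } so -1
val(RB) = { -1 | 0 } so -1/2
val(RBR) = { -1 | -1/2, 0 } so -3/4
val(RBRB) = { -1, -3/4 | -1/2, 0 } so -5/8
val(RBRBB) = { -1, -3/4, -5/8 | -1/2, 0 } so -9/16
val(RBRBBB) = { -1, -3/4, -5/8, -9/16 | -1/2, 0 } so -17/32
val(RBRBBBR) = { -1, -3/4, -5/8, -9/16 | -17/32, -1/2, 0 } so -35/64
val(RBRBBBRB) = { -1, -3/4, -5/8, -9/16, -35/64 | -17/32, -1/2, 0 } so -69/128
val(RBRBBBRBR) = { -1, -3/4, -5/8, -9/16, -35/64 | -69/128, -17/32, -1/2, 0 } so -139/256
val(RBRBBBRBRB) = { -1, -3/4, -5/8, -9/16, -35/64, -139/256 | -69/128, -17/32, -1/2, 0 } so -277/512
val(RBRBBBRBRBR) = { -1, -3/4, -5/8, -9/16, -35/64, -139/256 | -277/512, -69/128, -17/32, -1/2, 0 } so -555/1024
val(RBRBBBRBRBRB) = { -1, -3/4, -5/8, -9/16, -35/64, -139/256, -555/1024 | -277/512, -69/128, -17/32, -1/2, 0 } so -1109/2048
val(RBRBBBRBRBRBB) = { -1, -3/4, -5/8, -9/16, -35/64, -139/256, -555/1024, -1109/2048 | -277/512, -69/128, -17/32, -1/2, 0 } so -2217/4096
val(RBRBBBRBRBRBBB) = { -1, -3/4, -5/8, -9/16, -35/64, -139/256, -555/1024, -1109/2048, -2217/4096 | -277/512, -69/128, -17/32, -1/2, 0 } so -4433/8192
val(RBRBBBRBRBRBBBR) = { -1, -3/4, -5/8, -9/16, -35/64, -139/256, -555/1024, -1109/2048, -2217/4096 | -4433/8192, -277/512, -69/128, -17/32, -1/2, 0 } so -8867/16384

-8867/16384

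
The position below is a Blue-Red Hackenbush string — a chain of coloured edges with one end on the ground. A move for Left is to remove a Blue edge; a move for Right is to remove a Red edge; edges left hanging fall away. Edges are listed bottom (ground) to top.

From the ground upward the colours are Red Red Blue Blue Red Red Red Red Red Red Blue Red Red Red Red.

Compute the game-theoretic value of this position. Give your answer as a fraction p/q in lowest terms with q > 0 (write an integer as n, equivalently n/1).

1 of 15 · R · max L −∞ · min R 0 -> -1
2 of 15 · RR · max L −∞ · min R -1 -> -2
3 of 15 · RRB · max L -2 · min R -1 -> -3/2
4 of 15 · RRBB · max L -3/2 · min R -1 -> -5/4
5 of 15 · RRBBR · max L -3/2 · min R -5/4 -> -11/8
6 of 15 · RRBBRR · max L -3/2 · min R -11/8 -> -23/16
7 of 15 · RRBBRRR · max L -3/2 · min R -23/16 -> -47/32
8 of 15 · RRBBRRRR · max L -3/2 · min R -47/32 -> -95/64
9 of 15 · RRBBRRRRR · max L -3/2 · min R -95/64 -> -191/128
10 of 15 · RRBBRRRRRR · max L -3/2 · min R -191/128 -> -383/256
11 of 15 · RRBBRRRRRRB · max L -383/256 · min R -191/128 -> -765/512
12 of 15 · RRBBRRRRRRBR · max L -383/256 · min R -765/512 -> -1531/1024
13 of 15 · RRBBRRRRRRBRR · max L -383/256 · min R -1531/1024 -> -3063/2048
14 of 15 · RRBBRRRRRRBRRR · max L -383/256 · min R -3063/2048 -> -6127/4096
15 of 15 · RRBBRRRRRRBRRRR · max L -383/256 · min R -6127/4096 -> -12255/8192

-12255/8192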